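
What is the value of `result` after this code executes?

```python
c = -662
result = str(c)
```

c = -662; result = '-662'

'-662'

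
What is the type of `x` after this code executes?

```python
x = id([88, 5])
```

id() returns int

int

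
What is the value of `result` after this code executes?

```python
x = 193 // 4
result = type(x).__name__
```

x is int; result = 'int'

'int'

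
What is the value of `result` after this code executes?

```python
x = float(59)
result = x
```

x = 59.0; result = 59.0

59.0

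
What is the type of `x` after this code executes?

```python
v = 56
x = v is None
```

'is' comparison returns bool

bool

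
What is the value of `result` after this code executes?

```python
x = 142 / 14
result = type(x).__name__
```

x is float; result = 'float'

'float'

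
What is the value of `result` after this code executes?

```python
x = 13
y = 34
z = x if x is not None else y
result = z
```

x = 13; y = 34; z = 13; result = 13

13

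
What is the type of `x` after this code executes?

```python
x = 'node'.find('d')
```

str.find() returns int index

int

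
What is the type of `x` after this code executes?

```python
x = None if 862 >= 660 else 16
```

862 >= 660 is True, so the if branch is taken

NoneType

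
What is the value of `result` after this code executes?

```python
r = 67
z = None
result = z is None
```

r = 67; z = None; result = True

True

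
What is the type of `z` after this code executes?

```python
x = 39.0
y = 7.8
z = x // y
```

float // float = float

float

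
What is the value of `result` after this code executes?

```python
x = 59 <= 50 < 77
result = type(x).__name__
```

x is bool; result = 'bool'

'bool'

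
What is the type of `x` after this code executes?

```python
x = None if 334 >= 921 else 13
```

334 >= 921 is False, so the else branch is taken

int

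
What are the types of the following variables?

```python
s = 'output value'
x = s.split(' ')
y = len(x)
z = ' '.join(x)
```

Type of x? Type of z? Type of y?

str.split() returns list; str.join() returns str; len() returns int

list, str, int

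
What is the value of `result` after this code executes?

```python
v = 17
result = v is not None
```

v = 17; result = True

True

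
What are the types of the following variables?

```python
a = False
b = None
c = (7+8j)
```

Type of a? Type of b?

a is assigned the constant False, which has type bool; b is assigned None, whose type is NoneType

bool, NoneType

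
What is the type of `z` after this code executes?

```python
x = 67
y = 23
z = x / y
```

int / int = float

float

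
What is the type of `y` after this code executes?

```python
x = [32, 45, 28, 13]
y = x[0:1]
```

Slicing a list returns a list

list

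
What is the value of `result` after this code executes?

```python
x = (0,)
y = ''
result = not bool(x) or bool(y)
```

x = (0,); y = ''; result = False

False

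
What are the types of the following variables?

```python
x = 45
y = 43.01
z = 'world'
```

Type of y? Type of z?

y is assigned a number with a decimal point, so it is a float; z is assigned a quoted string literal, so it is a str

float, str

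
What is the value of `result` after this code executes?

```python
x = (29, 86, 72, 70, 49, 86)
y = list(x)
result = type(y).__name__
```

x is tuple; y is list; result = 'list'

'list'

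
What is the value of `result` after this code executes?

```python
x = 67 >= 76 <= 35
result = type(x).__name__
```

x is bool; result = 'bool'

'bool'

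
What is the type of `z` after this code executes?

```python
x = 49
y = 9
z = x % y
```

int % int = int

int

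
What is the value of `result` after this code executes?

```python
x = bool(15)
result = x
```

x = True; result = True

True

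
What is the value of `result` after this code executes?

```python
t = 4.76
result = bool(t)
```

t = 4.76; result = True

True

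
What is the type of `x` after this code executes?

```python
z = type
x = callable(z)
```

callable() returns bool

bool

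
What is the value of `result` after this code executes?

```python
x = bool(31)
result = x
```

x = True; result = True

True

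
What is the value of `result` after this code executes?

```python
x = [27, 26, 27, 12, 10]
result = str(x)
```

x = [27, 26, 27, 12, 10]; result = '[27, 26, 27, 12, 10]'

'[27, 26, 27, 12, 10]'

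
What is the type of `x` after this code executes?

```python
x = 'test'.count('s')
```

str.count() returns int

int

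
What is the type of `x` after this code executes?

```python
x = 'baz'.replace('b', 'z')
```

str.replace() returns str

str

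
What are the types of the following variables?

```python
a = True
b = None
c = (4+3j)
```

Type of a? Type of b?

a is assigned the constant True, which has type bool; b is assigned None, whose type is NoneType

bool, NoneType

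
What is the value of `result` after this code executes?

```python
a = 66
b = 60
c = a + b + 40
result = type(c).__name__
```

a is int; b is int; c is int; result = 'int'

'int'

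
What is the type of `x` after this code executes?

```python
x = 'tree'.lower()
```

str.lower() returns str

str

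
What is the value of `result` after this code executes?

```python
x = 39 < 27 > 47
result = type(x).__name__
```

x is bool; result = 'bool'

'bool'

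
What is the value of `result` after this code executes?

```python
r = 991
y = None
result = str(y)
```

r = 991; y = None; result = 'None'

'None'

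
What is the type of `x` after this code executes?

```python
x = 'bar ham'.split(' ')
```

str.split() returns list

list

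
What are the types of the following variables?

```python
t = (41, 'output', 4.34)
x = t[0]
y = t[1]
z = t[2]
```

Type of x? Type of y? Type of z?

tuple[0] is int; tuple[1] is str; tuple[2] is float

int, str, float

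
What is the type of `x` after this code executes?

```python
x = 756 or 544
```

'or' returns first truthy value (int)

int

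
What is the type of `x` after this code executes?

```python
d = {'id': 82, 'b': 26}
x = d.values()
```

.values() returns dict_values view

dict_values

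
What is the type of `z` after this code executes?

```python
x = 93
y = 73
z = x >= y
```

Comparison returns bool

bool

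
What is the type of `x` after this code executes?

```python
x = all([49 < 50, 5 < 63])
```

all() returns bool

bool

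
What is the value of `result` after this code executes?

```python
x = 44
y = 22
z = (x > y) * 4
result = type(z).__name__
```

x is int; y is int; z is int; result = 'int'

'int'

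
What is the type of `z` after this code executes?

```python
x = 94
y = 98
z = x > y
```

Comparison returns bool

bool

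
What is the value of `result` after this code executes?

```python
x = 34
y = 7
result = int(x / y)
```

x = 34; y = 7; result = 4

4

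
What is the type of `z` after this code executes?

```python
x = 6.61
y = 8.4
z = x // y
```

float // float = float

float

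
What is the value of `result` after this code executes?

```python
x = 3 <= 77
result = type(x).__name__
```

x is bool; result = 'bool'

'bool'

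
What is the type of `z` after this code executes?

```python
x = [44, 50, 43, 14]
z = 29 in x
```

'in' operator returns bool

bool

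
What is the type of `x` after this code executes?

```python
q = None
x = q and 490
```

'and' returns first falsy value (None)

NoneType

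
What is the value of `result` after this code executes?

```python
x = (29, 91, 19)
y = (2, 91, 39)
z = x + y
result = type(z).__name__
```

x is tuple; y is tuple; z is tuple; result = 'tuple'

'tuple'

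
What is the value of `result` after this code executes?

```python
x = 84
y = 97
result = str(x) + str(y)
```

x = 84; y = 97; result = '8497'

'8497'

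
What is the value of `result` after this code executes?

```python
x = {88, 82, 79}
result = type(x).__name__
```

x is set; result = 'set'

'set'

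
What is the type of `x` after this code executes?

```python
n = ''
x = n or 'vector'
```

'or' returns first truthy value (str)

str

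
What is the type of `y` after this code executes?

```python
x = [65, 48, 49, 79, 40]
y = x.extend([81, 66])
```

list.extend() returns None

NoneType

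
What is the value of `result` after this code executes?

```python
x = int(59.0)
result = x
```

x = 59; result = 59

59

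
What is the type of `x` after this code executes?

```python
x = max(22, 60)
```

max() of ints returns int

int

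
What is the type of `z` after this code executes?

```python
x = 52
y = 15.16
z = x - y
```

int - float = float

float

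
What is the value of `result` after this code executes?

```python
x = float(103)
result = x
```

x = 103.0; result = 103.0

103.0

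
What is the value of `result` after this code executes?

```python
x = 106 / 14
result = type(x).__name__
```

x is float; result = 'float'

'float'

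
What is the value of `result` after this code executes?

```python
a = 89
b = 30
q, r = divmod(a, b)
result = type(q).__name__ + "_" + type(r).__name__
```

a is int; b is int; q is int; r is int; result = 'int_int'

'int_int'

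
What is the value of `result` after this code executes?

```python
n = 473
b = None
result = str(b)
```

n = 473; b = None; result = 'None'

'None'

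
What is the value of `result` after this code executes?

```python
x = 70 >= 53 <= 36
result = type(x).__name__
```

x is bool; result = 'bool'

'bool'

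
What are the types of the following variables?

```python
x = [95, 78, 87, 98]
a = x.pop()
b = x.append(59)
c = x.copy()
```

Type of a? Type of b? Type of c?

pop() returns element; append() returns None; copy() returns list

int, NoneType, list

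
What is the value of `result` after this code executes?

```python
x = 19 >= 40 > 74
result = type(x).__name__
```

x is bool; result = 'bool'

'bool'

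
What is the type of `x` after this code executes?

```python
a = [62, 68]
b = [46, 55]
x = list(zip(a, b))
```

list(zip()) returns a list of tuples

list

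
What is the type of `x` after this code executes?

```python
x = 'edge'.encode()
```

str.encode() returns bytes

bytes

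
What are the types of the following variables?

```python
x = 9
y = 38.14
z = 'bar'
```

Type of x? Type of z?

x is assigned a bare integer (no decimal point), so it is an int; z is assigned a quoted string literal, so it is a str

int, str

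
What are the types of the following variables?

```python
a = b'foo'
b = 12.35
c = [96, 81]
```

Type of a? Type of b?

a is assigned a bytes literal (b'...' prefix); b is assigned a number with a decimal point, so it is a float

bytes, float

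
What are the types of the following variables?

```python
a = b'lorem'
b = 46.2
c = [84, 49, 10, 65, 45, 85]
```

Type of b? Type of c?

b is assigned a number with a decimal point, so it is a float; c is assigned a list literal (square brackets)

float, list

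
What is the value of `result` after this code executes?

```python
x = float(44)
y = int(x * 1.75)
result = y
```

x = 44.0; y = 77; result = 77

77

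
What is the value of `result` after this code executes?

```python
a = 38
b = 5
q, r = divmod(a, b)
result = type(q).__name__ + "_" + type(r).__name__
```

a is int; b is int; q is int; r is int; result = 'int_int'

'int_int'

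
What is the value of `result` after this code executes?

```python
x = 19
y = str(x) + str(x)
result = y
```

x = 19; y = '1919'; result = '1919'

'1919'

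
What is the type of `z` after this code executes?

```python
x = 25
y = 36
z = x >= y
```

Comparison returns bool

bool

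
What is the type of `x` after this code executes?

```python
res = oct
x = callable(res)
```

callable() returns bool

bool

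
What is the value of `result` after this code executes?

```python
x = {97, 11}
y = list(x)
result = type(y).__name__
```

x is set; y is list; result = 'list'

'list'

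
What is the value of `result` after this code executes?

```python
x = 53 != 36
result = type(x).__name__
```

x is bool; result = 'bool'

'bool'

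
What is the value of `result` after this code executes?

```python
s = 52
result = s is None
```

s = 52; result = False

False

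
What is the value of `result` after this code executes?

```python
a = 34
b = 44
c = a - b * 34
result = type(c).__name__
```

a is int; b is int; c is int; result = 'int'

'int'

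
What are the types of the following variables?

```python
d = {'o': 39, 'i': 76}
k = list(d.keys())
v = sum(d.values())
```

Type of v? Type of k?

sum of ints is int; list() converts to list

int, list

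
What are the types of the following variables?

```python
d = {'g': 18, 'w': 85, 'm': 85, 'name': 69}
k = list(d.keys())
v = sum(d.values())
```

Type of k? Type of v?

list() converts to list; sum of ints is int

list, int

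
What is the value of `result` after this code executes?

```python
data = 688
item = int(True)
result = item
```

data = 688; item = 1; result = 1

1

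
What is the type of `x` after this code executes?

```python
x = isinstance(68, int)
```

isinstance() returns bool

bool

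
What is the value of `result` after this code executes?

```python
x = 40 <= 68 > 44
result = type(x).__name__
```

x is bool; result = 'bool'

'bool'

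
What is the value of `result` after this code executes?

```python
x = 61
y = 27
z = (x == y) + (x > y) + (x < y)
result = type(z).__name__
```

x is int; y is int; z is int; result = 'int'

'int'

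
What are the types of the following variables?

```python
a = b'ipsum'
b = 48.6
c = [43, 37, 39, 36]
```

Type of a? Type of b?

a is assigned a bytes literal (b'...' prefix); b is assigned a number with a decimal point, so it is a float

bytes, float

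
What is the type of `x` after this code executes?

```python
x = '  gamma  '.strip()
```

str.strip() returns str

str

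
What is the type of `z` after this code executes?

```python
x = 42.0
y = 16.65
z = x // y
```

float // float = float

float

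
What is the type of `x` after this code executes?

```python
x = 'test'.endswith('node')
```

str.endswith() returns bool

bool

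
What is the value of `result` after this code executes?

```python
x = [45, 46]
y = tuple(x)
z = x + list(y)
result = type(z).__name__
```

x is list; y is tuple; z is list; result = 'list'

'list'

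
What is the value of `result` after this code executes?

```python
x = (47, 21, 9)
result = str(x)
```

x = (47, 21, 9); result = '(47, 21, 9)'

'(47, 21, 9)'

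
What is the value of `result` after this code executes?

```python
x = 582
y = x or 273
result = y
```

x = 582; y = 582; result = 582

582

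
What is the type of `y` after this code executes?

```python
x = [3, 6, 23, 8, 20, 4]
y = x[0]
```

Indexing list[int] returns int

int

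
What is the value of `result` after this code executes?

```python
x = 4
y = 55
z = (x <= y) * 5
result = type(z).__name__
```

x is int; y is int; z is int; result = 'int'

'int'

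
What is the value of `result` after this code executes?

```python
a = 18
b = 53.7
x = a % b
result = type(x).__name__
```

a is int; b is float; x is float; result = 'float'

'float'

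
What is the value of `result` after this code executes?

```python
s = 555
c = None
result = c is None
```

s = 555; c = None; result = True

True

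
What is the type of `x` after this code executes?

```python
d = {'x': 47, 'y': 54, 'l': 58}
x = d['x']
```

Accessing dict[str, int] with str key returns int

int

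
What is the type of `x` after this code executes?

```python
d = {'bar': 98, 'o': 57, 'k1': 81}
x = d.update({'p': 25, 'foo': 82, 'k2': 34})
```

dict.update() returns None

NoneType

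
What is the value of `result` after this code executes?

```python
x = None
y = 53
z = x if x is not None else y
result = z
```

x = None; y = 53; z = 53; result = 53

53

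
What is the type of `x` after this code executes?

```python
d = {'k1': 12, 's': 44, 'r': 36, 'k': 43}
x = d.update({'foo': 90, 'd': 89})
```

dict.update() returns None

NoneType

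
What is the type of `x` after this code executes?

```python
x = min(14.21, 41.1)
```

min() of floats returns float

float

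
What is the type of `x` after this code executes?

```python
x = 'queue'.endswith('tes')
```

str.endswith() returns bool

bool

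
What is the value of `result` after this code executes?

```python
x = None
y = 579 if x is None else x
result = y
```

x = None; y = 579; result = 579

579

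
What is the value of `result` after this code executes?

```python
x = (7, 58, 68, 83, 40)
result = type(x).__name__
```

x is tuple; result = 'tuple'

'tuple'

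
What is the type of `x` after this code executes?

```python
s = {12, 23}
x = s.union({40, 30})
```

set.union() returns a new set

set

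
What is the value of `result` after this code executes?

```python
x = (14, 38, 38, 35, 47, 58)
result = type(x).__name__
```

x is tuple; result = 'tuple'

'tuple'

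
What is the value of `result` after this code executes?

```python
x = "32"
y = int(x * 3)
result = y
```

x = '32'; y = 323232; result = 323232

323232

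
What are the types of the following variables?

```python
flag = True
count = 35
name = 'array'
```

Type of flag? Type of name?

flag is assigned the constant True, which has type bool; name is assigned a quoted string literal, so it is a str

bool, str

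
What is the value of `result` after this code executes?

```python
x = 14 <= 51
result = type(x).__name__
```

x is bool; result = 'bool'

'bool'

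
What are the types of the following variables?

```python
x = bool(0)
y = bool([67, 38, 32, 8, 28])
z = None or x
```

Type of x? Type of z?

bool() returns bool; None or bool returns the bool

bool, bool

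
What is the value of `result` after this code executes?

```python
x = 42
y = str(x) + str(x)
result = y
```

x = 42; y = '4242'; result = '4242'

'4242'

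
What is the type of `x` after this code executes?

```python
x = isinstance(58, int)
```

isinstance() returns bool

bool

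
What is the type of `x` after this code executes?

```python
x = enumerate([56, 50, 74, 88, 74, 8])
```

enumerate() returns an enumerate object

enumerate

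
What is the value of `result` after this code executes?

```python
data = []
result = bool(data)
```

data = []; result = False

False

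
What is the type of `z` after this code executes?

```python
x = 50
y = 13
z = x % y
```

int % int = int

int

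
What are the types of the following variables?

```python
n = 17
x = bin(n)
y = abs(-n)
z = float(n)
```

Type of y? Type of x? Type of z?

abs() of int returns int; bin() returns str; float() returns float

int, str, float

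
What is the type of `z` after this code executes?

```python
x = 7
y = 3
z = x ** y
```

positive int ** positive int = int

int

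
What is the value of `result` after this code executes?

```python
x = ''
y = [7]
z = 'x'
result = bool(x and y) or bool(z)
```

x = ''; y = [7]; z = 'x'; result = True

True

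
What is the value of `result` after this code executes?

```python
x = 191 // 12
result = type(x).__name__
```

x is int; result = 'int'

'int'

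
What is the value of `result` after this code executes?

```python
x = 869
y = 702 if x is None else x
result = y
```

x = 869; y = 869; result = 869

869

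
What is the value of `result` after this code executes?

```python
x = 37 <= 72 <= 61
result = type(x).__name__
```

x is bool; result = 'bool'

'bool'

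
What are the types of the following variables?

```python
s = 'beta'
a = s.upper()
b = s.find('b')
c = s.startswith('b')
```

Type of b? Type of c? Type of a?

find() returns int; startswith() returns bool; upper() returns str

int, bool, str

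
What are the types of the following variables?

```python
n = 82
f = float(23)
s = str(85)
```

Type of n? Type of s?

n is assigned a bare integer (no decimal point), so it is an int; s is assigned the result of calling str(), which returns a str

int, str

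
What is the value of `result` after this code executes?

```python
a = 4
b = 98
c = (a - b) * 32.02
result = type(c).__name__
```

a is int; b is int; c is float; result = 'float'

'float'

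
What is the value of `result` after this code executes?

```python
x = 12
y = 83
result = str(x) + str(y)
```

x = 12; y = 83; result = '1283'

'1283'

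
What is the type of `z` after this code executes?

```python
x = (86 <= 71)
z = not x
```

'not' returns bool

bool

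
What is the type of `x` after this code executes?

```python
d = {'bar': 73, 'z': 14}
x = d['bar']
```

Accessing dict[str, int] with str key returns int

int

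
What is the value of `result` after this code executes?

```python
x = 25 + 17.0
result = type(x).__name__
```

x is float; result = 'float'

'float'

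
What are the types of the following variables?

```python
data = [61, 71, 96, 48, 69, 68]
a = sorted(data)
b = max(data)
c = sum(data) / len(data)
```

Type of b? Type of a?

max of ints returns int; sorted() returns list

int, list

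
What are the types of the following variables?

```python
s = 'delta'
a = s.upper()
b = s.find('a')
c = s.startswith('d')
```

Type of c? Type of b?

startswith() returns bool; find() returns int

bool, int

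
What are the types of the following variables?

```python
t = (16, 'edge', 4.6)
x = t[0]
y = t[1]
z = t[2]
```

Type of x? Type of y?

tuple[0] is int; tuple[1] is str

int, str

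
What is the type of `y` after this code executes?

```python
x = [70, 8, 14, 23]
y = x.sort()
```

list.sort() returns None (mutates in place)

NoneType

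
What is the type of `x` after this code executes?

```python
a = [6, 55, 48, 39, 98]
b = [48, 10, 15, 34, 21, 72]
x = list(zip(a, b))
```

list(zip()) returns a list of tuples

list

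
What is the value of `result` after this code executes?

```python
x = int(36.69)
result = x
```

x = 36; result = 36

36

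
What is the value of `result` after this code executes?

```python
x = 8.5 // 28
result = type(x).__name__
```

x is float; result = 'float'

'float'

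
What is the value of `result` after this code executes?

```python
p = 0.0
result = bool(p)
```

p = 0.0; result = False

False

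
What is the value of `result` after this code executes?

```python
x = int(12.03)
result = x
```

x = 12; result = 12

12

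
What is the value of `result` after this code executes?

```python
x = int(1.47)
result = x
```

x = 1; result = 1

1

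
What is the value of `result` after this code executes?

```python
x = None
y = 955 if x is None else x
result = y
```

x = None; y = 955; result = 955

955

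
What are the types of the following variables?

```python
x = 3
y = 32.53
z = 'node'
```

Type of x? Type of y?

x is assigned a bare integer (no decimal point), so it is an int; y is assigned a number with a decimal point, so it is a float

int, float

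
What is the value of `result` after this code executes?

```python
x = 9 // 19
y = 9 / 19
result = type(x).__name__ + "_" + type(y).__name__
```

x is int; y is float; result = 'int_float'

'int_float'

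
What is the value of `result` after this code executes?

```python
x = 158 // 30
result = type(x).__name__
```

x is int; result = 'int'

'int'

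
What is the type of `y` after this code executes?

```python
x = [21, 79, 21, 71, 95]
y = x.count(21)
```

list.count() returns int

int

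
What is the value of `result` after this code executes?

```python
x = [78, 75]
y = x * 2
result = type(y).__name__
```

x is list; y is list; result = 'list'

'list'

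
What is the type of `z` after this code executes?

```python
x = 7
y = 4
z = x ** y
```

positive int ** positive int = int

int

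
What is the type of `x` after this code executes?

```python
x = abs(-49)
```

abs() of int returns int

int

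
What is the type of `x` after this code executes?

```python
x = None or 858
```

'or' with None returns the other truthy value

int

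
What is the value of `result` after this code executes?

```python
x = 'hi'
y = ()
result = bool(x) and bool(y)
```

x = 'hi'; y = (); result = False

False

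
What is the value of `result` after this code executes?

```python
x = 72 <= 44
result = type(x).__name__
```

x is bool; result = 'bool'

'bool'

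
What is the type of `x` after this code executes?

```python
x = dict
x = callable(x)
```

callable() returns bool

bool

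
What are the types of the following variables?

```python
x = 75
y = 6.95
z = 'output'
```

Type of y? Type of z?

y is assigned a number with a decimal point, so it is a float; z is assigned a quoted string literal, so it is a str

float, str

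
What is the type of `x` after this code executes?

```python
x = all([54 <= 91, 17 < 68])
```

all() returns bool

bool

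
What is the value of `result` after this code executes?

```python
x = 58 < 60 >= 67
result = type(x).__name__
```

x is bool; result = 'bool'

'bool'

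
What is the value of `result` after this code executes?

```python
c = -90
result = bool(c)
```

c = -90; result = True

True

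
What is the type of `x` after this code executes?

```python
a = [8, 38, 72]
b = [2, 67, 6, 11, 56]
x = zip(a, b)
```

zip() returns a zip object

zip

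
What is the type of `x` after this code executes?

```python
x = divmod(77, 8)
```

divmod() returns tuple of (quotient, remainder)

tuple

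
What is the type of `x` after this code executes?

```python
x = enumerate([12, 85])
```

enumerate() returns an enumerate object

enumerate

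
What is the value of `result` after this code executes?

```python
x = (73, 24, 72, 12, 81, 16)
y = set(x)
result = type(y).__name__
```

x is tuple; y is set; result = 'set'

'set'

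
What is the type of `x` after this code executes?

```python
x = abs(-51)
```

abs() of int returns int

int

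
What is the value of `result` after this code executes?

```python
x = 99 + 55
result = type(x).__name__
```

x is int; result = 'int'

'int'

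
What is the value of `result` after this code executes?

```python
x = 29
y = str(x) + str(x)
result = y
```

x = 29; y = '2929'; result = '2929'

'2929'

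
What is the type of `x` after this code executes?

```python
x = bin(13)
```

bin() returns str representation

str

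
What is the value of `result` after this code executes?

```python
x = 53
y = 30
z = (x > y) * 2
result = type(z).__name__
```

x is int; y is int; z is int; result = 'int'

'int'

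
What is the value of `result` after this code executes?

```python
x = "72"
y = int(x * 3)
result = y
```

x = '72'; y = 727272; result = 727272

727272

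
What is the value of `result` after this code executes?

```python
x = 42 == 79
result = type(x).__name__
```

x is bool; result = 'bool'

'bool'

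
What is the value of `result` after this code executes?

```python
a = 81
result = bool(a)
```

a = 81; result = True

True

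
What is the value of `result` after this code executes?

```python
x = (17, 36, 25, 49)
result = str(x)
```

x = (17, 36, 25, 49); result = '(17, 36, 25, 49)'

'(17, 36, 25, 49)'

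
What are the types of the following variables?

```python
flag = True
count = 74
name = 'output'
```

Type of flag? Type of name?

flag is assigned the constant True, which has type bool; name is assigned a quoted string literal, so it is a str

bool, str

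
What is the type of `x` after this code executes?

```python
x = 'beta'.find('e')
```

str.find() returns int index

int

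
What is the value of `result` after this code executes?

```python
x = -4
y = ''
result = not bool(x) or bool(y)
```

x = -4; y = ''; result = False

False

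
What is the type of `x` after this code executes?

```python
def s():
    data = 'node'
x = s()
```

Function without return returns None

NoneType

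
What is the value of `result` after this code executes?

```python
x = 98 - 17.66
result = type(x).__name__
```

x is float; result = 'float'

'float'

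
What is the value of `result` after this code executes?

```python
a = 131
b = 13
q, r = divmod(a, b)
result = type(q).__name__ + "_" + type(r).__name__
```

a is int; b is int; q is int; r is int; result = 'int_int'

'int_int'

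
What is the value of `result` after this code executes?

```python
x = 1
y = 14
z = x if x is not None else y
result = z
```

x = 1; y = 14; z = 1; result = 1

1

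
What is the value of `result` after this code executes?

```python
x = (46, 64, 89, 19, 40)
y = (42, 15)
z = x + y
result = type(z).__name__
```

x is tuple; y is tuple; z is tuple; result = 'tuple'

'tuple'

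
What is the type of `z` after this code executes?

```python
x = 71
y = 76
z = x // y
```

int // int = int

int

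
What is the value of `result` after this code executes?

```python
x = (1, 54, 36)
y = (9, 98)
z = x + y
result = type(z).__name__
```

x is tuple; y is tuple; z is tuple; result = 'tuple'

'tuple'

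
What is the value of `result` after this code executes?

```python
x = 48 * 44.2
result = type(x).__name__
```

x is float; result = 'float'

'float'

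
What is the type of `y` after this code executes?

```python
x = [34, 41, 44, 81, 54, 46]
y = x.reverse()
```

list.reverse() returns None

NoneType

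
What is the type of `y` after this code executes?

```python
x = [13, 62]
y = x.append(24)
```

list.append() returns None (mutates in place)

NoneType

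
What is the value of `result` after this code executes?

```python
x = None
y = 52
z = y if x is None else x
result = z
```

x = None; y = 52; z = 52; result = 52

52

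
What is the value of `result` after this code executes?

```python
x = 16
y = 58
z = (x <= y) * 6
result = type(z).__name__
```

x is int; y is int; z is int; result = 'int'

'int'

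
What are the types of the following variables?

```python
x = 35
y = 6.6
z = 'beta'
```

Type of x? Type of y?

x is assigned a bare integer (no decimal point), so it is an int; y is assigned a number with a decimal point, so it is a float

int, float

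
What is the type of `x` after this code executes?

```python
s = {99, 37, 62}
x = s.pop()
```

Popping from set[int] returns int

int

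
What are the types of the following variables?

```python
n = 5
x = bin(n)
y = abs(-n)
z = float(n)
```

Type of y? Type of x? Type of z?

abs() of int returns int; bin() returns str; float() returns float

int, str, float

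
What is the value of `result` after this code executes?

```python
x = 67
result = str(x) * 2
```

x = 67; result = '6767'

'6767'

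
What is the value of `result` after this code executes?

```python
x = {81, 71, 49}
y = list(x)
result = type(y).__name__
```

x is set; y is list; result = 'list'

'list'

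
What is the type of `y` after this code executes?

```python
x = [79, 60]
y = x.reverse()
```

list.reverse() returns None

NoneType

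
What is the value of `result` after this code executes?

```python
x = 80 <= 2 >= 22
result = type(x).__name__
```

x is bool; result = 'bool'

'bool'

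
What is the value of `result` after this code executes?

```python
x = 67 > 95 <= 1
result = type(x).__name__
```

x is bool; result = 'bool'

'bool'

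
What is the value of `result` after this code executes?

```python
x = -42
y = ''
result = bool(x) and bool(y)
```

x = -42; y = ''; result = False

False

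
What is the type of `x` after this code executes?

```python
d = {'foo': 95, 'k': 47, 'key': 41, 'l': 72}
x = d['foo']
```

Accessing dict[str, int] with str key returns int

int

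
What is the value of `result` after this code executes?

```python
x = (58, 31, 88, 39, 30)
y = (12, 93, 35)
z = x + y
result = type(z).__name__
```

x is tuple; y is tuple; z is tuple; result = 'tuple'

'tuple'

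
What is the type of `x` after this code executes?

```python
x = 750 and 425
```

'and' with truthy values returns last operand (int)

int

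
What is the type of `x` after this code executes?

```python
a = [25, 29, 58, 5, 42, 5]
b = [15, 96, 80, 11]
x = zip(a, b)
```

zip() returns a zip object

zip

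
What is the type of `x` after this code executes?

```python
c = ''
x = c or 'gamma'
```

'or' returns first truthy value (str)

str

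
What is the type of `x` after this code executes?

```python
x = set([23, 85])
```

set() constructor returns set

set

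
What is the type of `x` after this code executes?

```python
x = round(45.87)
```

round() with no decimal places returns int

int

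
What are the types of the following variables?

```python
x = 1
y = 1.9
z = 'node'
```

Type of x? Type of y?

x is assigned a bare integer (no decimal point), so it is an int; y is assigned a number with a decimal point, so it is a float

int, float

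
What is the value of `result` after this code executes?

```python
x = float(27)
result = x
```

x = 27.0; result = 27.0

27.0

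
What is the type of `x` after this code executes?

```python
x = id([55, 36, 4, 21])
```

id() returns int

int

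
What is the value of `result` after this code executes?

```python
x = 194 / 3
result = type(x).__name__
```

x is float; result = 'float'

'float'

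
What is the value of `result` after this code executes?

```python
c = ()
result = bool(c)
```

c = (); result = False

False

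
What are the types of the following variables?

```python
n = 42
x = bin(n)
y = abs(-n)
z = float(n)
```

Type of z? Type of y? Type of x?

float() returns float; abs() of int returns int; bin() returns str

float, int, str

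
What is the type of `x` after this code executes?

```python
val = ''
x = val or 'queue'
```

'or' returns first truthy value (str)

str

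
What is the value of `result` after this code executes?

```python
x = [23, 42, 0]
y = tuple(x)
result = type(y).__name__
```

x is list; y is tuple; result = 'tuple'

'tuple'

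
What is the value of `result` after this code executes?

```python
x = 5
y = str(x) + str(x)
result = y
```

x = 5; y = '55'; result = '55'

'55'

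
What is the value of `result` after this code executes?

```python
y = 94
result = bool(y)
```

y = 94; result = True

True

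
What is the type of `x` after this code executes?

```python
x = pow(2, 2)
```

pow(int, int) returns int

int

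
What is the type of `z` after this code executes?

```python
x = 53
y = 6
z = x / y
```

int / int = float

float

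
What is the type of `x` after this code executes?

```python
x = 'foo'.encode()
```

str.encode() returns bytes

bytes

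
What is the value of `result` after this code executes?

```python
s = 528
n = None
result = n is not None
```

s = 528; n = None; result = False

False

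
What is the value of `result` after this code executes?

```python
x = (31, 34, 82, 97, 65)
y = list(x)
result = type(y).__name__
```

x is tuple; y is list; result = 'list'

'list'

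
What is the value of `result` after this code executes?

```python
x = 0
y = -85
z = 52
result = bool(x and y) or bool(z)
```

x = 0; y = -85; z = 52; result = True

True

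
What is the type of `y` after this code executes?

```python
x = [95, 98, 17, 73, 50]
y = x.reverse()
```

list.reverse() returns None

NoneType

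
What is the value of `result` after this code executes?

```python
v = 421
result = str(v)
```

v = 421; result = '421'

'421'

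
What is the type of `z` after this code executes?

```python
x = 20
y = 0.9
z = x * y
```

int * float = float

float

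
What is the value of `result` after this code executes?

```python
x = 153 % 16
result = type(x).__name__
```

x is int; result = 'int'

'int'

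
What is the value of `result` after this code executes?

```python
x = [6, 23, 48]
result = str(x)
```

x = [6, 23, 48]; result = '[6, 23, 48]'

'[6, 23, 48]'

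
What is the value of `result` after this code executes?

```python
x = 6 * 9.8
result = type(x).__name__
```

x is float; result = 'float'

'float'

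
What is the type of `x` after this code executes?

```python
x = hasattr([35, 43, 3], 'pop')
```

hasattr() returns bool

bool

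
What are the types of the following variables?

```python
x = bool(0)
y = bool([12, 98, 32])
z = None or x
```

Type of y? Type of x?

bool() returns bool; bool() returns bool

bool, bool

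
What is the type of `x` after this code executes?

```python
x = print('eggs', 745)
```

print() returns None

NoneType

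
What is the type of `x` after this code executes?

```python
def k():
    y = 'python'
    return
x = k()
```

Bare return returns None

NoneType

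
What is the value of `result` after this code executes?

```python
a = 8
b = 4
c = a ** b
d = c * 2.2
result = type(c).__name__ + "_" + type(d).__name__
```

a is int; b is int; c is int; d is float; result = 'int_float'

'int_float'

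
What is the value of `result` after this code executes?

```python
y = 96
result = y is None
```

y = 96; result = False

False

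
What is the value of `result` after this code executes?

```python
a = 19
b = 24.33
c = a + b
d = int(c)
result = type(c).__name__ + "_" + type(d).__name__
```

a is int; b is float; c is float; d is int; result = 'float_int'

'float_int'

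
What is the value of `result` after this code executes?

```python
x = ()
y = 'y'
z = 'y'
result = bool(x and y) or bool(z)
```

x = (); y = 'y'; z = 'y'; result = True

True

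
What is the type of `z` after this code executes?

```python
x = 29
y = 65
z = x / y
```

int / int = float

float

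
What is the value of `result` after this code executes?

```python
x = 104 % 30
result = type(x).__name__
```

x is int; result = 'int'

'int'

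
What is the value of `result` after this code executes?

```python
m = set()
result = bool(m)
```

m = set(); result = False

False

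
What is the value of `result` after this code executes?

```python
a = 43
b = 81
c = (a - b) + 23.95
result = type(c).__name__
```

a is int; b is int; c is float; result = 'float'

'float'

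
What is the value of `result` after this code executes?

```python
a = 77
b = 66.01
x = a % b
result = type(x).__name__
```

a is int; b is float; x is float; result = 'float'

'float'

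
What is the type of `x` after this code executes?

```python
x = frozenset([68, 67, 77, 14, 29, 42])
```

frozenset() returns frozenset

frozenset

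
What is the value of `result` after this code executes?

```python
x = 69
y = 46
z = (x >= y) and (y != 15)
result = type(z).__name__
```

x is int; y is int; z is bool; result = 'bool'

'bool'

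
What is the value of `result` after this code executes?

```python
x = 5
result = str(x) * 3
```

x = 5; result = '555'

'555'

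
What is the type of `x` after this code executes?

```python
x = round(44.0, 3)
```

round() with decimal places returns float

float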